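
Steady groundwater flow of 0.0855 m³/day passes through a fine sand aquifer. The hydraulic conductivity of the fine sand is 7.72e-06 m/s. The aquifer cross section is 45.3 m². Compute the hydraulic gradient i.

0.00283

Convert K: 7.72e-06 m/s × 86400 = 0.6670 m/day.
From Q = K·A·i, i = Q / (K·A) = 0.0855 / (0.6670 × 45.30) = 0.002830.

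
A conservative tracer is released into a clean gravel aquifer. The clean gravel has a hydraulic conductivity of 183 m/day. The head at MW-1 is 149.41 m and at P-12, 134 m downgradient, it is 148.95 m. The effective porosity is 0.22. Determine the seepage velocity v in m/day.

Hydraulic gradient i = (149.41 − 148.95) / 134 = 0.46 / 134 = 0.003433.
Darcy flux q = K · i = 183.0 × 0.003433 = 0.6282 m/day.
Seepage velocity v = q / n_e = 0.6282 / 0.22 = 2.855 m/day.

2.86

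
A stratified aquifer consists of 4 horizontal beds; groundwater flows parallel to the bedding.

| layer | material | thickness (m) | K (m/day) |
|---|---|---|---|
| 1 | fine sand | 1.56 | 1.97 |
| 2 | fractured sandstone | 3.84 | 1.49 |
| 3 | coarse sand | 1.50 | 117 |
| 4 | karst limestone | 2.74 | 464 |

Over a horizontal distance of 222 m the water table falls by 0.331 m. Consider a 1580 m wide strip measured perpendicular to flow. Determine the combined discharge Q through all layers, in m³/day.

Flow is parallel to layering, so each bed carries its own Darcy discharge and the transmissivities add.
Σ(K_i·b_i) = 1.97×1.56 + 1.49×3.84 + 117×1.50 + 464×2.74 = 1456 m²/day.
Hydraulic gradient i = Δh / L = 0.331 / 222 = 0.001491.
Q = Σ(K_i·b_i) · W · i = 1456 × 1580 × 0.001491 = 3429 m³/day.

3430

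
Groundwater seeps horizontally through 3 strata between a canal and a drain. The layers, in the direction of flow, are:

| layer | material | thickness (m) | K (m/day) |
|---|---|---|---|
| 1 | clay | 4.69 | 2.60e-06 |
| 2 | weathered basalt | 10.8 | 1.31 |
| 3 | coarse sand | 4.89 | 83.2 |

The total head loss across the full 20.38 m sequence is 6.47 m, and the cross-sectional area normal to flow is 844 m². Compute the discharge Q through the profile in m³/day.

Flow is perpendicular to layering, so the layers act in series and the equivalent K is the thickness-weighted harmonic mean.
Total thickness L = 4.69 + 10.8 + 4.89 = 20.38 m.
Σ(b_i/K_i) = 4.69/2.60e-06 + 10.8/1.31 + 4.89/83.2 = 1.804e+06 d.
K_eq = L / Σ(b_i/K_i) = 20.38 / 1.804e+06 = 1.130e-05 m/day.
Q = K_eq · A · (Δh/L) = 1.130e-05 × 844 × (6.47/20.38) = 0.003027 m³/day.

0.00303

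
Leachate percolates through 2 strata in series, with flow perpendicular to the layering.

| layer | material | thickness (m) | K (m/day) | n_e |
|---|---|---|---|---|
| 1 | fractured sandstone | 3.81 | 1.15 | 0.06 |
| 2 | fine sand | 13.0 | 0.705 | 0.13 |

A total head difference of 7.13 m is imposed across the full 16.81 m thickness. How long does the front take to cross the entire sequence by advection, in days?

5.85

With flow normal to the layers, continuity requires the same specific discharge q through every layer.
Σ(b_i/K_i) = 3.81/1.15 + 13.0/0.705 = 21.75 d.
q = Δh / Σ(b_i/K_i) = 7.13 / 21.75 = 0.3278 m/day.
In each layer the seepage velocity is v_i = q/n_i, so the layer transit time is t_i = b_i·n_i / q:
  layer 1 (fractured sandstone): t_1 = 3.81 × 0.06 / 0.3278 = 0.6974 d
  layer 2 (fine sand): t_2 = 13.0 × 0.13 / 0.3278 = 5.156 d
Total t = Σ t_i = 5.853 days.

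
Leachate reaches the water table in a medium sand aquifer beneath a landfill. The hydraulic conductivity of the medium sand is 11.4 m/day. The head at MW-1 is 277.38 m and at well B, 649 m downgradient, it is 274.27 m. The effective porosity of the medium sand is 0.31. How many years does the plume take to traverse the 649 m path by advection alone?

10.1

Hydraulic gradient i = (277.38 − 274.27) / 649 = 3.11 / 649 = 0.004792.
Darcy flux q = K · i = 11.40 × 0.004792 = 0.05463 m/day.
Seepage velocity v = q / n_e = 0.05463 / 0.31 = 0.1762 m/day.
Travel time t = L / v = 649 / 0.1762 = 3683 days = 10.08 years.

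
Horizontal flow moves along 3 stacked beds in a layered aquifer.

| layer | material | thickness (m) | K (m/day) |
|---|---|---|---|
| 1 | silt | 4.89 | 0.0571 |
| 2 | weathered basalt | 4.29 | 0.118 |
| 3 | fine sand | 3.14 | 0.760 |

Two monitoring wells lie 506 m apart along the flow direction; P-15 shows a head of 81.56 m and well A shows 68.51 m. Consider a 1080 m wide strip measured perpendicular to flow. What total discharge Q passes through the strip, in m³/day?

88.3

Flow is parallel to layering, so each bed carries its own Darcy discharge and the transmissivities add.
Σ(K_i·b_i) = 0.0571×4.89 + 0.118×4.29 + 0.760×3.14 = 3.172 m²/day.
Hydraulic gradient i = (81.56 − 68.51) / 506 = 13.05 / 506 = 0.02579.
Q = Σ(K_i·b_i) · W · i = 3.172 × 1080 × 0.02579 = 88.35 m³/day.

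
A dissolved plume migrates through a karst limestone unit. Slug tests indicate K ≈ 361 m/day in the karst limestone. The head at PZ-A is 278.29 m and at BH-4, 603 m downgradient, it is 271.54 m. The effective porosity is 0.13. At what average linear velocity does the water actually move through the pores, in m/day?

31.1

Hydraulic gradient i = (278.29 − 271.54) / 603 = 6.75 / 603 = 0.01119.
Darcy flux q = K · i = 361.0 × 0.01119 = 4.041 m/day.
Seepage velocity v = q / n_e = 4.041 / 0.13 = 31.08 m/day.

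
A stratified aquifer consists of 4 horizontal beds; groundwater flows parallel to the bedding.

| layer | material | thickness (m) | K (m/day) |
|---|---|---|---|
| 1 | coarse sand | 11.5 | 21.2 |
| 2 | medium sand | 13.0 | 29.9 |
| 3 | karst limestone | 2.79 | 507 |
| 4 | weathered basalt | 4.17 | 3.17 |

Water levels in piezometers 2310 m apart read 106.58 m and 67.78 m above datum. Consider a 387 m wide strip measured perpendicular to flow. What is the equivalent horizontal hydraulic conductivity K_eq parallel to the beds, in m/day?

65.5

Flow is parallel to layering, so each bed carries its own Darcy discharge and the transmissivities add.
Σ(K_i·b_i) = 21.2×11.5 + 29.9×13.0 + 507×2.79 + 3.17×4.17 = 2060 m²/day.
Total thickness b = 31.46 m, so K_eq = Σ(K_i·b_i)/b = 65.49 m/day.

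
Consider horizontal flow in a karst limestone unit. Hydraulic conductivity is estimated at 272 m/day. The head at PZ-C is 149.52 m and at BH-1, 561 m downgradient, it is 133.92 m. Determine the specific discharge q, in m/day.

7.56

Hydraulic gradient i = (149.52 − 133.92) / 561 = 15.6 / 561 = 0.02781.
Specific discharge q = K · i = 272.0 × 0.02781 = 7.564 m/day.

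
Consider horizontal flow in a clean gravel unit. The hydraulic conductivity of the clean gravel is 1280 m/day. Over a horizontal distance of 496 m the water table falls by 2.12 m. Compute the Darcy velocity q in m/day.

5.47

Hydraulic gradient i = Δh / L = 2.12 / 496 = 0.004274.
Specific discharge q = K · i = 1280 × 0.004274 = 5.471 m/day.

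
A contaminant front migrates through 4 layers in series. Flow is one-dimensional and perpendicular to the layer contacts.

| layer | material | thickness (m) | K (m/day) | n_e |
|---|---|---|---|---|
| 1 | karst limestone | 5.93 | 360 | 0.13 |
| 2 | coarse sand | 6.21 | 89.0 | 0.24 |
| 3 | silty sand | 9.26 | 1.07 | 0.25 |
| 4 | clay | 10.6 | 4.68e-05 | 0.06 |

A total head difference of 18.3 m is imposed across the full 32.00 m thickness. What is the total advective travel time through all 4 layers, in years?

177

With flow normal to the layers, continuity requires the same specific discharge q through every layer.
Σ(b_i/K_i) = 5.93/360 + 6.21/89.0 + 9.26/1.07 + 10.6/4.68e-05 = 2.265e+05 d.
q = Δh / Σ(b_i/K_i) = 18.3 / 2.265e+05 = 8.079e-05 m/day.
In each layer the seepage velocity is v_i = q/n_i, so the layer transit time is t_i = b_i·n_i / q:
  layer 1 (karst limestone): t_1 = 5.93 × 0.13 / 8.079e-05 = 9542 d
  layer 2 (coarse sand): t_2 = 6.21 × 0.24 / 8.079e-05 = 18447 d
  layer 3 (silty sand): t_3 = 9.26 × 0.25 / 8.079e-05 = 28653 d
  layer 4 (clay): t_4 = 10.6 × 0.06 / 8.079e-05 = 7872 d
Total t = Σ t_i = 64514 days = 176.6 years.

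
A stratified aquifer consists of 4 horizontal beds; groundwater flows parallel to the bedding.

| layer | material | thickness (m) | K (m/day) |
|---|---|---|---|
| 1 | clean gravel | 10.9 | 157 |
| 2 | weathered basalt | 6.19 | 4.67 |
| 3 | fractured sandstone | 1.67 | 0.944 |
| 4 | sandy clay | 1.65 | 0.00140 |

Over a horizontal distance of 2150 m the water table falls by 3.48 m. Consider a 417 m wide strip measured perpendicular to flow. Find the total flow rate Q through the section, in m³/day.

1180

Flow is parallel to layering, so each bed carries its own Darcy discharge and the transmissivities add.
Σ(K_i·b_i) = 157×10.9 + 4.67×6.19 + 0.944×1.67 + 0.00140×1.65 = 1742 m²/day.
Hydraulic gradient i = Δh / L = 3.48 / 2150 = 0.001619.
Q = Σ(K_i·b_i) · W · i = 1742 × 417 × 0.001619 = 1176 m³/day.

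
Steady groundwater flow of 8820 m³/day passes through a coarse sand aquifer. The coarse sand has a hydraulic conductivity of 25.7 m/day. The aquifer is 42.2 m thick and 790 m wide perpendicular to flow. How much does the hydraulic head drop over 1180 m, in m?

Cross-sectional area A = 790 × 42.2 = 33338 m².
From Q = K·A·i, i = Q / (K·A) = 8820 / (25.70 × 33338) = 0.01029.
Head loss Δh = i · L = 0.01029 × 1180 = 12.15 m.

12.1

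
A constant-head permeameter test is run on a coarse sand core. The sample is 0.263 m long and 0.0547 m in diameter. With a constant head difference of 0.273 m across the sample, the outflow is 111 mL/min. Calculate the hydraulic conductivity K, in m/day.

Cross-sectional area A = π·(d/2)² = π × (0.0547/2)² = 0.002350 m².
Convert discharge: 111 mL/min = 1.850e-06 m³/s.
Darcy's law rearranged: K = Q·L / (A·Δh) = 1.850e-06 × 0.263 / (0.002350 × 0.273) = 0.0007584 m/s = 65.53 m/day.

65.5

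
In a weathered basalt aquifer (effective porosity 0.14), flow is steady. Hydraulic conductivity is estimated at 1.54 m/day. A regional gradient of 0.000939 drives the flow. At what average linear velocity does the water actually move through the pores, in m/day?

Hydraulic gradient i = 0.000939.
Darcy flux q = K · i = 1.540 × 0.0009390 = 0.001446 m/day.
Seepage velocity v = q / n_e = 0.001446 / 0.14 = 0.01033 m/day.

0.0103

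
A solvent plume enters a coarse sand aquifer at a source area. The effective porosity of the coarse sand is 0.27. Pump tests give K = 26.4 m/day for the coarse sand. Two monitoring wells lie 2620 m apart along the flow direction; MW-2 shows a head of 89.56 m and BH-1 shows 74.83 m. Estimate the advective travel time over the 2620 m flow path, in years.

13.0

Hydraulic gradient i = (89.56 − 74.83) / 2620 = 14.73 / 2620 = 0.005622.
Darcy flux q = K · i = 26.40 × 0.005622 = 0.1484 m/day.
Seepage velocity v = q / n_e = 0.1484 / 0.27 = 0.5497 m/day.
Travel time t = L / v = 2620 / 0.5497 = 4766 days = 13.05 years.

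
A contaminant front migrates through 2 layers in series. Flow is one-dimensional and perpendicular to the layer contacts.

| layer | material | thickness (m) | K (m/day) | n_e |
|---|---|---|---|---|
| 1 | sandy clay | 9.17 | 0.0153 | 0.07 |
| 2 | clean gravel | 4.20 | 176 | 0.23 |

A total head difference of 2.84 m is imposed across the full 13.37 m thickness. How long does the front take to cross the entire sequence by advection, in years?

0.929

With flow normal to the layers, continuity requires the same specific discharge q through every layer.
Σ(b_i/K_i) = 9.17/0.0153 + 4.20/176 = 599.4 d.
q = Δh / Σ(b_i/K_i) = 2.84 / 599.4 = 0.004738 m/day.
In each layer the seepage velocity is v_i = q/n_i, so the layer transit time is t_i = b_i·n_i / q:
  layer 1 (sandy clay): t_1 = 9.17 × 0.07 / 0.004738 = 135.5 d
  layer 2 (clean gravel): t_2 = 4.20 × 0.23 / 0.004738 = 203.9 d
Total t = Σ t_i = 339.3 days = 0.9291 years.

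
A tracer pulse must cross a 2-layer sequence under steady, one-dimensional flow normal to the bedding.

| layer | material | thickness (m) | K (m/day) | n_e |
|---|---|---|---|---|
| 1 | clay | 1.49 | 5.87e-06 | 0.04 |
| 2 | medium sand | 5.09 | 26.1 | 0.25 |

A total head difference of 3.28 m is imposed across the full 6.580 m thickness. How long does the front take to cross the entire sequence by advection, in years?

282

With flow normal to the layers, continuity requires the same specific discharge q through every layer.
Σ(b_i/K_i) = 1.49/5.87e-06 + 5.09/26.1 = 2.538e+05 d.
q = Δh / Σ(b_i/K_i) = 3.28 / 2.538e+05 = 1.292e-05 m/day.
In each layer the seepage velocity is v_i = q/n_i, so the layer transit time is t_i = b_i·n_i / q:
  layer 1 (clay): t_1 = 1.49 × 0.04 / 1.292e-05 = 4612 d
  layer 2 (medium sand): t_2 = 5.09 × 0.25 / 1.292e-05 = 98476 d
Total t = Σ t_i = 1.031e+05 days = 282.2 years.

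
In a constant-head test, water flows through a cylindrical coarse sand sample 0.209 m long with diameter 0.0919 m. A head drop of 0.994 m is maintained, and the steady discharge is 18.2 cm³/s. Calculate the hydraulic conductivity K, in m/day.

49.8

Cross-sectional area A = π·(d/2)² = π × (0.0919/2)² = 0.006633 m².
Convert discharge: 18.2 cm³/s = 1.820e-05 m³/s.
Darcy's law rearranged: K = Q·L / (A·Δh) = 1.820e-05 × 0.209 / (0.006633 × 0.994) = 0.0005769 m/s = 49.85 m/day.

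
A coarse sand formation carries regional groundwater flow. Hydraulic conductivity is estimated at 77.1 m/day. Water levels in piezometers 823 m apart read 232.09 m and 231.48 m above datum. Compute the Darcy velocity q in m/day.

Hydraulic gradient i = (232.09 − 231.48) / 823 = 0.61 / 823 = 0.0007412.
Specific discharge q = K · i = 77.10 × 0.0007412 = 0.05715 m/day.

0.0571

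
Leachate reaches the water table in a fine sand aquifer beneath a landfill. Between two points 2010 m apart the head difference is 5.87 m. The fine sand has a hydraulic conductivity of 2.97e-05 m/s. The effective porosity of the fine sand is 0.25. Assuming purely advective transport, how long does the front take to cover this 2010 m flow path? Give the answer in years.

184

Convert K: 2.97e-05 m/s × 86400 = 2.566 m/day.
Hydraulic gradient i = Δh / L = 5.87 / 2010 = 0.002920.
Darcy flux q = K · i = 2.566 × 0.002920 = 0.007494 m/day.
Seepage velocity v = q / n_e = 0.007494 / 0.25 = 0.02998 m/day.
Travel time t = L / v = 2010 / 0.02998 = 67054 days = 183.6 years.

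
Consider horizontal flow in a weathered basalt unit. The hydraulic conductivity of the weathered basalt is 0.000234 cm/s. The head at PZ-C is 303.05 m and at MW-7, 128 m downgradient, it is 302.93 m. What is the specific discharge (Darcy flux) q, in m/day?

Convert K: 0.000234 cm/s × 864 = 0.2022 m/day.
Hydraulic gradient i = (303.05 − 302.93) / 128 = 0.12 / 128 = 0.0009375.
Specific discharge q = K · i = 0.2022 × 0.0009375 = 0.0001895 m/day.

0.000190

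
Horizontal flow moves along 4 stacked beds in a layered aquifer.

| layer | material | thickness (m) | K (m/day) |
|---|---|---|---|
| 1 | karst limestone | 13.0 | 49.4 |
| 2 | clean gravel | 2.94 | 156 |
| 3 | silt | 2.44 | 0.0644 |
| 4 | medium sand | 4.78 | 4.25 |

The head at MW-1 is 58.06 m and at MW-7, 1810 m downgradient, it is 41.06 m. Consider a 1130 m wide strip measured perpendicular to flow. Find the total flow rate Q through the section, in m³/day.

11900

Flow is parallel to layering, so each bed carries its own Darcy discharge and the transmissivities add.
Σ(K_i·b_i) = 49.4×13.0 + 156×2.94 + 0.0644×2.44 + 4.25×4.78 = 1121 m²/day.
Hydraulic gradient i = (58.06 − 41.06) / 1810 = 17 / 1810 = 0.009392.
Q = Σ(K_i·b_i) · W · i = 1121 × 1130 × 0.009392 = 11901 m³/day.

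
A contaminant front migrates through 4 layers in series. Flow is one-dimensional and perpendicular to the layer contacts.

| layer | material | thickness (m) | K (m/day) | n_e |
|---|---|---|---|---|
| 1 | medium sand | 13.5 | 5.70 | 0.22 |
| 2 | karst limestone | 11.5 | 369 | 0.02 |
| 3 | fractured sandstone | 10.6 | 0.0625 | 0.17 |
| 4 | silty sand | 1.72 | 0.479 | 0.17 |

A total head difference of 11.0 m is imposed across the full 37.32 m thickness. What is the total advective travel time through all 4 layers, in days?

With flow normal to the layers, continuity requires the same specific discharge q through every layer.
Σ(b_i/K_i) = 13.5/5.70 + 11.5/369 + 10.6/0.0625 + 1.72/0.479 = 175.6 d.
q = Δh / Σ(b_i/K_i) = 11.0 / 175.6 = 0.06265 m/day.
In each layer the seepage velocity is v_i = q/n_i, so the layer transit time is t_i = b_i·n_i / q:
  layer 1 (medium sand): t_1 = 13.5 × 0.22 / 0.06265 = 47.41 d
  layer 2 (karst limestone): t_2 = 11.5 × 0.02 / 0.06265 = 3.671 d
  layer 3 (fractured sandstone): t_3 = 10.6 × 0.17 / 0.06265 = 28.76 d
  layer 4 (silty sand): t_4 = 1.72 × 0.17 / 0.06265 = 4.668 d
Total t = Σ t_i = 84.51 days.

84.5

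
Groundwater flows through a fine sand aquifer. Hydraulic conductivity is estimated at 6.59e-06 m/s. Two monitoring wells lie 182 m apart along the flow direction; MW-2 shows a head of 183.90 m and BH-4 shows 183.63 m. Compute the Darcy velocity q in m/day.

Convert K: 6.59e-06 m/s × 86400 = 0.5694 m/day.
Hydraulic gradient i = (183.90 − 183.63) / 182 = 0.27 / 182 = 0.001484.
Specific discharge q = K · i = 0.5694 × 0.001484 = 0.0008447 m/day.

0.000845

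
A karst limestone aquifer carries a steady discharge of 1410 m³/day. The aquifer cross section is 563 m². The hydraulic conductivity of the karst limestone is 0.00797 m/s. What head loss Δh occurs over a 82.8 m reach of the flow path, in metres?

0.301

Convert K: 0.00797 m/s × 86400 = 688.6 m/day.
From Q = K·A·i, i = Q / (K·A) = 1410 / (688.6 × 563.0) = 0.003637.
Head loss Δh = i · L = 0.003637 × 82.8 = 0.3011 m.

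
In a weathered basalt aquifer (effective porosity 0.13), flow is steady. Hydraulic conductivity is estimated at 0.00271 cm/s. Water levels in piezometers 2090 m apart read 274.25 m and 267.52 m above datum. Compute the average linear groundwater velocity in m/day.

0.0580

Convert K: 0.00271 cm/s × 864 = 2.341 m/day.
Hydraulic gradient i = (274.25 − 267.52) / 2090 = 6.73 / 2090 = 0.003220.
Darcy flux q = K · i = 2.341 × 0.003220 = 0.007540 m/day.
Seepage velocity v = q / n_e = 0.007540 / 0.13 = 0.05800 m/day.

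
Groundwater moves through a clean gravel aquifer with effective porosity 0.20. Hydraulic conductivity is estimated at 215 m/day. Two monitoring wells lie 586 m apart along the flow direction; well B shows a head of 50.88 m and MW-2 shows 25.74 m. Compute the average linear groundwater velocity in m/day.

Hydraulic gradient i = (50.88 − 25.74) / 586 = 25.14 / 586 = 0.04290.
Darcy flux q = K · i = 215.0 × 0.04290 = 9.224 m/day.
Seepage velocity v = q / n_e = 9.224 / 0.20 = 46.12 m/day.

46.1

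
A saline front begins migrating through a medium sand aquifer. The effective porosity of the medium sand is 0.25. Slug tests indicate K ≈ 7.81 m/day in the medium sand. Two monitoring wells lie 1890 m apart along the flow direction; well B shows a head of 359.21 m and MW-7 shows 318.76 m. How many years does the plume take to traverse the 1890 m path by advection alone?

Hydraulic gradient i = (359.21 − 318.76) / 1890 = 40.45 / 1890 = 0.02140.
Darcy flux q = K · i = 7.810 × 0.02140 = 0.1672 m/day.
Seepage velocity v = q / n_e = 0.1672 / 0.25 = 0.6686 m/day.
Travel time t = L / v = 1890 / 0.6686 = 2827 days = 7.739 years.

7.74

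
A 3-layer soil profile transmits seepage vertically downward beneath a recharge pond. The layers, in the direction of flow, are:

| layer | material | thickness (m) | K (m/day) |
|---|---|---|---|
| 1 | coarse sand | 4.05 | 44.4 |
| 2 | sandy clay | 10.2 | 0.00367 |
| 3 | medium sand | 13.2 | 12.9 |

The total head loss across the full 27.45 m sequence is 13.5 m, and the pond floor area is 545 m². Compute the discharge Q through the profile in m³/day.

2.65

Flow is perpendicular to layering, so the layers act in series and the equivalent K is the thickness-weighted harmonic mean.
Total thickness L = 4.05 + 10.2 + 13.2 = 27.45 m.
Σ(b_i/K_i) = 4.05/44.4 + 10.2/0.00367 + 13.2/12.9 = 2780 d.
K_eq = L / Σ(b_i/K_i) = 27.45 / 2780 = 0.009873 m/day.
Q = K_eq · A · (Δh/L) = 0.009873 × 545 × (13.5/27.45) = 2.646 m³/day.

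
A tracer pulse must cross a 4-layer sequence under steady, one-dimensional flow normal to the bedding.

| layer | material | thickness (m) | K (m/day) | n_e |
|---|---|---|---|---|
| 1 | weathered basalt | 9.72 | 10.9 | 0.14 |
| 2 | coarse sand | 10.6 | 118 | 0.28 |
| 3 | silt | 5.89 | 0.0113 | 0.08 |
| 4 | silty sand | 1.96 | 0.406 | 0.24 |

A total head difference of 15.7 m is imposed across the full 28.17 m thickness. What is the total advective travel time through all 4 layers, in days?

With flow normal to the layers, continuity requires the same specific discharge q through every layer.
Σ(b_i/K_i) = 9.72/10.9 + 10.6/118 + 5.89/0.0113 + 1.96/0.406 = 527.0 d.
q = Δh / Σ(b_i/K_i) = 15.7 / 527.0 = 0.02979 m/day.
In each layer the seepage velocity is v_i = q/n_i, so the layer transit time is t_i = b_i·n_i / q:
  layer 1 (weathered basalt): t_1 = 9.72 × 0.14 / 0.02979 = 45.68 d
  layer 2 (coarse sand): t_2 = 10.6 × 0.28 / 0.02979 = 99.64 d
  layer 3 (silt): t_3 = 5.89 × 0.08 / 0.02979 = 15.82 d
  layer 4 (silty sand): t_4 = 1.96 × 0.24 / 0.02979 = 15.79 d
Total t = Σ t_i = 176.9 days.

177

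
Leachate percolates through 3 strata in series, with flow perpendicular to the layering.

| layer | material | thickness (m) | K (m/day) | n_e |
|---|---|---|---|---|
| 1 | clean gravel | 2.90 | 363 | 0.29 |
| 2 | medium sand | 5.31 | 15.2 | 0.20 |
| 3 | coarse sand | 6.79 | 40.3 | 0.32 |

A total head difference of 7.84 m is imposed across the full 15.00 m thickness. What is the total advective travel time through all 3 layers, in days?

0.273

With flow normal to the layers, continuity requires the same specific discharge q through every layer.
Σ(b_i/K_i) = 2.90/363 + 5.31/15.2 + 6.79/40.3 = 0.5258 d.
q = Δh / Σ(b_i/K_i) = 7.84 / 0.5258 = 14.91 m/day.
In each layer the seepage velocity is v_i = q/n_i, so the layer transit time is t_i = b_i·n_i / q:
  layer 1 (clean gravel): t_1 = 2.90 × 0.29 / 14.91 = 0.05640 d
  layer 2 (medium sand): t_2 = 5.31 × 0.20 / 14.91 = 0.07123 d
  layer 3 (coarse sand): t_3 = 6.79 × 0.32 / 14.91 = 0.1457 d
Total t = Σ t_i = 0.2734 days.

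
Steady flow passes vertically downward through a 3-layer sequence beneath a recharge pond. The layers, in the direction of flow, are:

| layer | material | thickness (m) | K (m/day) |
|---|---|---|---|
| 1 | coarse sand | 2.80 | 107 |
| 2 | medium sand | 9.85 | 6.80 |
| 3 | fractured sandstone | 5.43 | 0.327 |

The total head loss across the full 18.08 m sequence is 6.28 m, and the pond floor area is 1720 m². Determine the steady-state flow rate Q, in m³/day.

597

Flow is perpendicular to layering, so the layers act in series and the equivalent K is the thickness-weighted harmonic mean.
Total thickness L = 2.80 + 9.85 + 5.43 = 18.08 m.
Σ(b_i/K_i) = 2.80/107 + 9.85/6.80 + 5.43/0.327 = 18.08 d.
K_eq = L / Σ(b_i/K_i) = 18.08 / 18.08 = 1.0000 m/day.
Q = K_eq · A · (Δh/L) = 1.0000 × 1720 × (6.28/18.08) = 597.4 m³/day.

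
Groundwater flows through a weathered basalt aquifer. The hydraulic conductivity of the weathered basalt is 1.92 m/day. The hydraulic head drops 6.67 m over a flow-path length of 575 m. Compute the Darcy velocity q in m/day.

0.0223

Hydraulic gradient i = Δh / L = 6.67 / 575 = 0.01160.
Specific discharge q = K · i = 1.920 × 0.01160 = 0.02227 m/day.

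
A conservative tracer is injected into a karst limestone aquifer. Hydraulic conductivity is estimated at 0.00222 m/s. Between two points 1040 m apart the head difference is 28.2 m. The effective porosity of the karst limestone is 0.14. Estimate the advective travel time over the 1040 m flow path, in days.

Convert K: 0.00222 m/s × 86400 = 191.8 m/day.
Hydraulic gradient i = Δh / L = 28.2 / 1040 = 0.02712.
Darcy flux q = K · i = 191.8 × 0.02712 = 5.201 m/day.
Seepage velocity v = q / n_e = 5.201 / 0.14 = 37.15 m/day.
Travel time t = L / v = 1040 / 37.15 = 27.99 days.

28.0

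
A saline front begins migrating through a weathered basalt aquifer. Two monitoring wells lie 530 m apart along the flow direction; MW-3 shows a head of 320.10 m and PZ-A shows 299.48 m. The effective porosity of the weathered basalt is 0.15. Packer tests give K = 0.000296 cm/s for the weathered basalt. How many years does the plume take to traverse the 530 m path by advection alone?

21.9

Convert K: 0.000296 cm/s × 864 = 0.2557 m/day.
Hydraulic gradient i = (320.10 − 299.48) / 530 = 20.62 / 530 = 0.03891.
Darcy flux q = K · i = 0.2557 × 0.03891 = 0.009950 m/day.
Seepage velocity v = q / n_e = 0.009950 / 0.15 = 0.06633 m/day.
Travel time t = L / v = 530 / 0.06633 = 7990 days = 21.88 years.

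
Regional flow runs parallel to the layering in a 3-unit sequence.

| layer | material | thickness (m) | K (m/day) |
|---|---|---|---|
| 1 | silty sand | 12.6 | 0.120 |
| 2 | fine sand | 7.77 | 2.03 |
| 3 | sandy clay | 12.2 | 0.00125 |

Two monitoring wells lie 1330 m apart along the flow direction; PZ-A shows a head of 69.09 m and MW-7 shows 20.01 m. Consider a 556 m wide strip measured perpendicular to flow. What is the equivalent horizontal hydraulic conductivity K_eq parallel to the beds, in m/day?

0.531

Flow is parallel to layering, so each bed carries its own Darcy discharge and the transmissivities add.
Σ(K_i·b_i) = 0.120×12.6 + 2.03×7.77 + 0.00125×12.2 = 17.30 m²/day.
Total thickness b = 32.57 m, so K_eq = Σ(K_i·b_i)/b = 0.5312 m/day.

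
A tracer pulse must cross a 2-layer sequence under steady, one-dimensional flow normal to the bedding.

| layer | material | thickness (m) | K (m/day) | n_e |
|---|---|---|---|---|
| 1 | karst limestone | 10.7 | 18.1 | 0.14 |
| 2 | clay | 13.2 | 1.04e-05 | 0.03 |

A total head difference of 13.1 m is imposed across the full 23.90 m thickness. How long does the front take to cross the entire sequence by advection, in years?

502

With flow normal to the layers, continuity requires the same specific discharge q through every layer.
Σ(b_i/K_i) = 10.7/18.1 + 13.2/1.04e-05 = 1.269e+06 d.
q = Δh / Σ(b_i/K_i) = 13.1 / 1.269e+06 = 1.032e-05 m/day.
In each layer the seepage velocity is v_i = q/n_i, so the layer transit time is t_i = b_i·n_i / q:
  layer 1 (karst limestone): t_1 = 10.7 × 0.14 / 1.032e-05 = 1.451e+05 d
  layer 2 (clay): t_2 = 13.2 × 0.03 / 1.032e-05 = 38368 d
Total t = Σ t_i = 1.835e+05 days = 502.4 years.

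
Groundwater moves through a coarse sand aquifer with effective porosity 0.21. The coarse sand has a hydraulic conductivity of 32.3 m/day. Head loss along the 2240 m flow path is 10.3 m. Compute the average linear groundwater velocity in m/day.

0.707

Hydraulic gradient i = Δh / L = 10.3 / 2240 = 0.004598.
Darcy flux q = K · i = 32.30 × 0.004598 = 0.1485 m/day.
Seepage velocity v = q / n_e = 0.1485 / 0.21 = 0.7072 m/day.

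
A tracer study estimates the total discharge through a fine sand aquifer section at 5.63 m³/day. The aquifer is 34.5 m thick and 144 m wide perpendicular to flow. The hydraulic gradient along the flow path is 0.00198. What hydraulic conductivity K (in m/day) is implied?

Cross-sectional area A = 144 × 34.5 = 4968 m².
Hydraulic gradient i = 0.00198.
From Q = K·A·i, K = Q / (A·i) = 5.63 / (4968 × 0.001980) = 0.5723 m/day.

0.572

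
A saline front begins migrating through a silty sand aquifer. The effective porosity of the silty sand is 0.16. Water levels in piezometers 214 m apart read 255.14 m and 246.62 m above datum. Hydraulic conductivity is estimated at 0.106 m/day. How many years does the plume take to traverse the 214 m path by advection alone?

Hydraulic gradient i = (255.14 − 246.62) / 214 = 8.52 / 214 = 0.03981.
Darcy flux q = K · i = 0.1060 × 0.03981 = 0.004220 m/day.
Seepage velocity v = q / n_e = 0.004220 / 0.16 = 0.02638 m/day.
Travel time t = L / v = 214 / 0.02638 = 8113 days = 22.21 years.

22.2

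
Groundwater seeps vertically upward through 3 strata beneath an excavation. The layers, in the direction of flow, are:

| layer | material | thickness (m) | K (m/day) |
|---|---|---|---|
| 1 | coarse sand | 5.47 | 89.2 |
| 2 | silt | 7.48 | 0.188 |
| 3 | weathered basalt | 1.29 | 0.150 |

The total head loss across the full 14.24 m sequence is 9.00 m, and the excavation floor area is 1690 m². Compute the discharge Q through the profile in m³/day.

Flow is perpendicular to layering, so the layers act in series and the equivalent K is the thickness-weighted harmonic mean.
Total thickness L = 5.47 + 7.48 + 1.29 = 14.24 m.
Σ(b_i/K_i) = 5.47/89.2 + 7.48/0.188 + 1.29/0.150 = 48.45 d.
K_eq = L / Σ(b_i/K_i) = 14.24 / 48.45 = 0.2939 m/day.
Q = K_eq · A · (Δh/L) = 0.2939 × 1690 × (9.00/14.24) = 313.9 m³/day.

314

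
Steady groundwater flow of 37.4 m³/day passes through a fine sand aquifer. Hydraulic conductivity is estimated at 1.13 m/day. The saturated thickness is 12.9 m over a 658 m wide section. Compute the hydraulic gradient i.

Cross-sectional area A = 658 × 12.9 = 8488 m².
From Q = K·A·i, i = Q / (K·A) = 37.4 / (1.130 × 8488) = 0.003899.

0.00390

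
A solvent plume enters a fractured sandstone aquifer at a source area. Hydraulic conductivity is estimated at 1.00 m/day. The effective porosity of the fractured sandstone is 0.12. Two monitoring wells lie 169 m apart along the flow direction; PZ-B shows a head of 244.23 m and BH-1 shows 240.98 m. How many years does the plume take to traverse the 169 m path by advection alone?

Hydraulic gradient i = (244.23 − 240.98) / 169 = 3.25 / 169 = 0.01923.
Darcy flux q = K · i = 1.000 × 0.01923 = 0.01923 m/day.
Seepage velocity v = q / n_e = 0.01923 / 0.12 = 0.1603 m/day.
Travel time t = L / v = 169 / 0.1603 = 1055 days = 2.887 years.

2.89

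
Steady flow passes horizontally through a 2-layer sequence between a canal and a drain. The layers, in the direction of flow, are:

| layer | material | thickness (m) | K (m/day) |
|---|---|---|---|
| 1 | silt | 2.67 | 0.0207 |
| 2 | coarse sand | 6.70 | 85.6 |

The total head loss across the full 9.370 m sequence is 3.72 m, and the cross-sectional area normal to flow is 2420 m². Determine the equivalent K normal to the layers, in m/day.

0.0726

Flow is perpendicular to layering, so the layers act in series and the equivalent K is the thickness-weighted harmonic mean.
Total thickness L = 2.67 + 6.70 = 9.370 m.
Σ(b_i/K_i) = 2.67/0.0207 + 6.70/85.6 = 129.1 d.
K_eq = L / Σ(b_i/K_i) = 9.370 / 129.1 = 0.07260 m/day.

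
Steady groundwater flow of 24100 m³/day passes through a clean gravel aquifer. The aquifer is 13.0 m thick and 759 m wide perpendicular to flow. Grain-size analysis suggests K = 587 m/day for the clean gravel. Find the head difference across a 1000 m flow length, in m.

Cross-sectional area A = 759 × 13.0 = 9867 m².
From Q = K·A·i, i = Q / (K·A) = 24100 / (587.0 × 9867) = 0.004161.
Head loss Δh = i · L = 0.004161 × 1000 = 4.161 m.

4.16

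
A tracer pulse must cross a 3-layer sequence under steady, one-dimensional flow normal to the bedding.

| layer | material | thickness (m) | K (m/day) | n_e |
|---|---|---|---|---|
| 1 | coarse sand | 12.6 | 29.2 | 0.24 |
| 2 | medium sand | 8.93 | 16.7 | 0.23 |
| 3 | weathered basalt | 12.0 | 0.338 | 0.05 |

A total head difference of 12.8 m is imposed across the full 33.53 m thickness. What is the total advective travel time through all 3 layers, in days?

With flow normal to the layers, continuity requires the same specific discharge q through every layer.
Σ(b_i/K_i) = 12.6/29.2 + 8.93/16.7 + 12.0/0.338 = 36.47 d.
q = Δh / Σ(b_i/K_i) = 12.8 / 36.47 = 0.3510 m/day.
In each layer the seepage velocity is v_i = q/n_i, so the layer transit time is t_i = b_i·n_i / q:
  layer 1 (coarse sand): t_1 = 12.6 × 0.24 / 0.3510 = 8.616 d
  layer 2 (medium sand): t_2 = 8.93 × 0.23 / 0.3510 = 5.852 d
  layer 3 (weathered basalt): t_3 = 12.0 × 0.05 / 0.3510 = 1.709 d
Total t = Σ t_i = 16.18 days.

16.2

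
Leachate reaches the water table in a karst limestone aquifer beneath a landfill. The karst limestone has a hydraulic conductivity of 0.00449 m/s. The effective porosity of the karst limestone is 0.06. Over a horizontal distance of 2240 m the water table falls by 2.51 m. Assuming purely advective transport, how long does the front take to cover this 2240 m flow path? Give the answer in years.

0.846

Convert K: 0.00449 m/s × 86400 = 387.9 m/day.
Hydraulic gradient i = Δh / L = 2.51 / 2240 = 0.001121.
Darcy flux q = K · i = 387.9 × 0.001121 = 0.4347 m/day.
Seepage velocity v = q / n_e = 0.4347 / 0.06 = 7.245 m/day.
Travel time t = L / v = 2240 / 7.245 = 309.2 days = 0.8465 years.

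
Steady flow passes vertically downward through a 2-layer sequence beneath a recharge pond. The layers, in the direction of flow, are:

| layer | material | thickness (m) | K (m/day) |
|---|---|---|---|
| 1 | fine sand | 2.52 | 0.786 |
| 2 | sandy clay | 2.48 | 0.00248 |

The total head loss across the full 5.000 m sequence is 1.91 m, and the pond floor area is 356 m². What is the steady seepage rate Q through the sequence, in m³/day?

0.678

Flow is perpendicular to layering, so the layers act in series and the equivalent K is the thickness-weighted harmonic mean.
Total thickness L = 2.52 + 2.48 = 5.000 m.
Σ(b_i/K_i) = 2.52/0.786 + 2.48/0.00248 = 1003 d.
K_eq = L / Σ(b_i/K_i) = 5.000 / 1003 = 0.004984 m/day.
Q = K_eq · A · (Δh/L) = 0.004984 × 356 × (1.91/5.000) = 0.6778 m³/day.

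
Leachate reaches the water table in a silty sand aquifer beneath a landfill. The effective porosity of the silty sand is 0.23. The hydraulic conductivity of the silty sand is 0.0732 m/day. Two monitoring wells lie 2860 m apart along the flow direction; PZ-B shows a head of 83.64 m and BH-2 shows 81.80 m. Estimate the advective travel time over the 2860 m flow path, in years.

38200

Hydraulic gradient i = (83.64 − 81.80) / 2860 = 1.84 / 2860 = 0.0006434.
Darcy flux q = K · i = 0.07320 × 0.0006434 = 4.709e-05 m/day.
Seepage velocity v = q / n_e = 4.709e-05 / 0.23 = 0.0002048 m/day.
Travel time t = L / v = 2860 / 0.0002048 = 1.397e+07 days = 38242 years.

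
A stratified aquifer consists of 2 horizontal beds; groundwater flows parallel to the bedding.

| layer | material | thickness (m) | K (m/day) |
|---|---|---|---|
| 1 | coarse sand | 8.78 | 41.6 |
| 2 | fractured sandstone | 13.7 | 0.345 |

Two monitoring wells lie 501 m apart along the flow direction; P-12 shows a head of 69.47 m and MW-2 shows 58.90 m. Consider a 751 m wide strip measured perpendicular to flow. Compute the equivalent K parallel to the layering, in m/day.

16.5

Flow is parallel to layering, so each bed carries its own Darcy discharge and the transmissivities add.
Σ(K_i·b_i) = 41.6×8.78 + 0.345×13.7 = 370.0 m²/day.
Total thickness b = 22.48 m, so K_eq = Σ(K_i·b_i)/b = 16.46 m/day.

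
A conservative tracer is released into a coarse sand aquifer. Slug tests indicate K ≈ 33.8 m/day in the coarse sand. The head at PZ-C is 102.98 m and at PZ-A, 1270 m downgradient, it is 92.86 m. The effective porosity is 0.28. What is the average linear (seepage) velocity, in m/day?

Hydraulic gradient i = (102.98 − 92.86) / 1270 = 10.12 / 1270 = 0.007969.
Darcy flux q = K · i = 33.80 × 0.007969 = 0.2693 m/day.
Seepage velocity v = q / n_e = 0.2693 / 0.28 = 0.9619 m/day.

0.962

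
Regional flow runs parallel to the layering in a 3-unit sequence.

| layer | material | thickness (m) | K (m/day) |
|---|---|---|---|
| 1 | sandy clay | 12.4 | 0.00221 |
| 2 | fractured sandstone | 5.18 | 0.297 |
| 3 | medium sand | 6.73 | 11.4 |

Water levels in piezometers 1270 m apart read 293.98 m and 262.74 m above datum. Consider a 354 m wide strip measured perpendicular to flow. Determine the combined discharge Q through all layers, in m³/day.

682

Flow is parallel to layering, so each bed carries its own Darcy discharge and the transmissivities add.
Σ(K_i·b_i) = 0.00221×12.4 + 0.297×5.18 + 11.4×6.73 = 78.29 m²/day.
Hydraulic gradient i = (293.98 − 262.74) / 1270 = 31.24 / 1270 = 0.02460.
Q = Σ(K_i·b_i) · W · i = 78.29 × 354 × 0.02460 = 681.7 m³/day.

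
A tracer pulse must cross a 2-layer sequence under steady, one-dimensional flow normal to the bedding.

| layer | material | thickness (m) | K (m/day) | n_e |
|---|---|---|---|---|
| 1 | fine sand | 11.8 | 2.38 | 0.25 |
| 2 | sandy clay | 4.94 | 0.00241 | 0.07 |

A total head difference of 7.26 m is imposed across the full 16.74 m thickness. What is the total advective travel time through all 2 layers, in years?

With flow normal to the layers, continuity requires the same specific discharge q through every layer.
Σ(b_i/K_i) = 11.8/2.38 + 4.94/0.00241 = 2055 d.
q = Δh / Σ(b_i/K_i) = 7.26 / 2055 = 0.003533 m/day.
In each layer the seepage velocity is v_i = q/n_i, so the layer transit time is t_i = b_i·n_i / q:
  layer 1 (fine sand): t_1 = 11.8 × 0.25 / 0.003533 = 834.9 d
  layer 2 (sandy clay): t_2 = 4.94 × 0.07 / 0.003533 = 97.87 d
Total t = Σ t_i = 932.8 days = 2.554 years.

2.55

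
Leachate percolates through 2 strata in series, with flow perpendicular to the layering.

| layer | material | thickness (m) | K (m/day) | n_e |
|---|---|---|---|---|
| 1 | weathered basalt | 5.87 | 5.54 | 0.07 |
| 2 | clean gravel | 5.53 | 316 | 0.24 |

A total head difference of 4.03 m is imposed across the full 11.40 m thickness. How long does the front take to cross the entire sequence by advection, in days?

0.465

With flow normal to the layers, continuity requires the same specific discharge q through every layer.
Σ(b_i/K_i) = 5.87/5.54 + 5.53/316 = 1.077 d.
q = Δh / Σ(b_i/K_i) = 4.03 / 1.077 = 3.742 m/day.
In each layer the seepage velocity is v_i = q/n_i, so the layer transit time is t_i = b_i·n_i / q:
  layer 1 (weathered basalt): t_1 = 5.87 × 0.07 / 3.742 = 0.1098 d
  layer 2 (clean gravel): t_2 = 5.53 × 0.24 / 3.742 = 0.3547 d
Total t = Σ t_i = 0.4645 days.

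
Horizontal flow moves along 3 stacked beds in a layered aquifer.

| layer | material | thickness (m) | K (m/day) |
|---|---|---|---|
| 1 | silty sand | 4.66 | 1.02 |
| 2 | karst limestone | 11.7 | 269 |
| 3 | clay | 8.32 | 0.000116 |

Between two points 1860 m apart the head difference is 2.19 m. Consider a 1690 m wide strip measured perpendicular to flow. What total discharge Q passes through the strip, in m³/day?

Flow is parallel to layering, so each bed carries its own Darcy discharge and the transmissivities add.
Σ(K_i·b_i) = 1.02×4.66 + 269×11.7 + 0.000116×8.32 = 3152 m²/day.
Hydraulic gradient i = Δh / L = 2.19 / 1860 = 0.001177.
Q = Σ(K_i·b_i) · W · i = 3152 × 1690 × 0.001177 = 6272 m³/day.

6270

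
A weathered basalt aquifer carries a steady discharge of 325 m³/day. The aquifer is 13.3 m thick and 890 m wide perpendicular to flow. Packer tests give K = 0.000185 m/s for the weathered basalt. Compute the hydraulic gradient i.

Convert K: 0.000185 m/s × 86400 = 15.98 m/day.
Cross-sectional area A = 890 × 13.3 = 11837 m².
From Q = K·A·i, i = Q / (K·A) = 325 / (15.98 × 11837) = 0.001718.

0.00172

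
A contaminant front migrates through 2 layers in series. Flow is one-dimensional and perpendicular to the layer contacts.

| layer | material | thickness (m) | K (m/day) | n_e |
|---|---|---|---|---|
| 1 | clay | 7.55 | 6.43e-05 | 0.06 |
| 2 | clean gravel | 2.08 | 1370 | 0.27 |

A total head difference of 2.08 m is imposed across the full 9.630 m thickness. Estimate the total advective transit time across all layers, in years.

157

With flow normal to the layers, continuity requires the same specific discharge q through every layer.
Σ(b_i/K_i) = 7.55/6.43e-05 + 2.08/1370 = 1.174e+05 d.
q = Δh / Σ(b_i/K_i) = 2.08 / 1.174e+05 = 1.771e-05 m/day.
In each layer the seepage velocity is v_i = q/n_i, so the layer transit time is t_i = b_i·n_i / q:
  layer 1 (clay): t_1 = 7.55 × 0.06 / 1.771e-05 = 25572 d
  layer 2 (clean gravel): t_2 = 2.08 × 0.27 / 1.771e-05 = 31703 d
Total t = Σ t_i = 57275 days = 156.8 years.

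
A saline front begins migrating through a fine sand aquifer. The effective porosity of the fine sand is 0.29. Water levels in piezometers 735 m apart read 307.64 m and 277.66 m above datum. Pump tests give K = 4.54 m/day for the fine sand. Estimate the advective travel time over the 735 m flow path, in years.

Hydraulic gradient i = (307.64 − 277.66) / 735 = 29.98 / 735 = 0.04079.
Darcy flux q = K · i = 4.540 × 0.04079 = 0.1852 m/day.
Seepage velocity v = q / n_e = 0.1852 / 0.29 = 0.6386 m/day.
Travel time t = L / v = 735 / 0.6386 = 1151 days = 3.151 years.

3.15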